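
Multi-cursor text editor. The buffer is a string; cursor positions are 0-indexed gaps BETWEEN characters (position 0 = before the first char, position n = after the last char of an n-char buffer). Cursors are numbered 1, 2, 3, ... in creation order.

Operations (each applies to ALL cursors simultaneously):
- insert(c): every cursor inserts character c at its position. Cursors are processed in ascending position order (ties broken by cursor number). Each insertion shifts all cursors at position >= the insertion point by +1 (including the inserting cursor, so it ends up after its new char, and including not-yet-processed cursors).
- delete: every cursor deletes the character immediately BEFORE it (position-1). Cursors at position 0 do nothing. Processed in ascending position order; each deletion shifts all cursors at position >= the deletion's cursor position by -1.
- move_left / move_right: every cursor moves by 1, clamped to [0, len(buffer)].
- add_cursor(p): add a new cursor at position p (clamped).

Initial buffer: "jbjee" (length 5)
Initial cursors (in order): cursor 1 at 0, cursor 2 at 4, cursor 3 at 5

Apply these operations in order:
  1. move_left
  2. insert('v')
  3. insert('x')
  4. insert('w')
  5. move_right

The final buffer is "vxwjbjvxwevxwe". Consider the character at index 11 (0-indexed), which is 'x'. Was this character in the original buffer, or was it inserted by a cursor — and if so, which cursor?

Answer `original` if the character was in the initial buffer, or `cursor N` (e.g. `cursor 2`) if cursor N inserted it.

Answer: cursor 3

Derivation:
After op 1 (move_left): buffer="jbjee" (len 5), cursors c1@0 c2@3 c3@4, authorship .....
After op 2 (insert('v')): buffer="vjbjveve" (len 8), cursors c1@1 c2@5 c3@7, authorship 1...2.3.
After op 3 (insert('x')): buffer="vxjbjvxevxe" (len 11), cursors c1@2 c2@7 c3@10, authorship 11...22.33.
After op 4 (insert('w')): buffer="vxwjbjvxwevxwe" (len 14), cursors c1@3 c2@9 c3@13, authorship 111...222.333.
After op 5 (move_right): buffer="vxwjbjvxwevxwe" (len 14), cursors c1@4 c2@10 c3@14, authorship 111...222.333.
Authorship (.=original, N=cursor N): 1 1 1 . . . 2 2 2 . 3 3 3 .
Index 11: author = 3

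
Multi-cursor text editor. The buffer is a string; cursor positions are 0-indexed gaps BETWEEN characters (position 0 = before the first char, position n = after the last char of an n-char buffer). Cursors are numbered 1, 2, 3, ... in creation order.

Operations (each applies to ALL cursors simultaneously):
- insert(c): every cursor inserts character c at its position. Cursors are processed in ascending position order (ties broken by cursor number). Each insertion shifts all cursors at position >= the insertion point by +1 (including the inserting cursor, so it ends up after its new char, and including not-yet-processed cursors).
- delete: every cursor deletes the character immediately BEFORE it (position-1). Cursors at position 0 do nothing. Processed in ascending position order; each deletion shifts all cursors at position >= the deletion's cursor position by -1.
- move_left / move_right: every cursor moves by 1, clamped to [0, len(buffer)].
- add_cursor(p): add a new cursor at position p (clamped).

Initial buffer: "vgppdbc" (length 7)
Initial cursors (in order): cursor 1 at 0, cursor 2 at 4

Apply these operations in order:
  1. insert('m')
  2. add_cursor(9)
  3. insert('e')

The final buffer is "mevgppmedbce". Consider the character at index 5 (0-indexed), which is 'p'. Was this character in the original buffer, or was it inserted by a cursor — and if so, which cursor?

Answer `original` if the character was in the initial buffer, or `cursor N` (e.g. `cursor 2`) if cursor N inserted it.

Answer: original

Derivation:
After op 1 (insert('m')): buffer="mvgppmdbc" (len 9), cursors c1@1 c2@6, authorship 1....2...
After op 2 (add_cursor(9)): buffer="mvgppmdbc" (len 9), cursors c1@1 c2@6 c3@9, authorship 1....2...
After op 3 (insert('e')): buffer="mevgppmedbce" (len 12), cursors c1@2 c2@8 c3@12, authorship 11....22...3
Authorship (.=original, N=cursor N): 1 1 . . . . 2 2 . . . 3
Index 5: author = original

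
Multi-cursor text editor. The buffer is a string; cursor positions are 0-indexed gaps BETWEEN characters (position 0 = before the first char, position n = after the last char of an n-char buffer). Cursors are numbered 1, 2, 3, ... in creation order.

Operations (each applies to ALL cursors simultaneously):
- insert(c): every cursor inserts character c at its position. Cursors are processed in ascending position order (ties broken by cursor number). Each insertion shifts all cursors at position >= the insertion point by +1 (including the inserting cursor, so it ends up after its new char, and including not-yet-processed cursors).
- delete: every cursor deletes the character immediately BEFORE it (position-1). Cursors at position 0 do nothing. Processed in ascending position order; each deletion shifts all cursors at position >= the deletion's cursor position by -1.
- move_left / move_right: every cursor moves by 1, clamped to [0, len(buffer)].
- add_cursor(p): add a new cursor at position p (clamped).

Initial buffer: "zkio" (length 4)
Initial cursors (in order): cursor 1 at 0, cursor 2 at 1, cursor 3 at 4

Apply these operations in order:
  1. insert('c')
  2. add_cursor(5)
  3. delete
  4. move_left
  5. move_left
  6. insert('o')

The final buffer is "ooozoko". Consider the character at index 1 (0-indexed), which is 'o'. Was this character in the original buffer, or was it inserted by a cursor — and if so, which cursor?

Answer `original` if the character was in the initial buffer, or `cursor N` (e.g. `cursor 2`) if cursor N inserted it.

After op 1 (insert('c')): buffer="czckioc" (len 7), cursors c1@1 c2@3 c3@7, authorship 1.2...3
After op 2 (add_cursor(5)): buffer="czckioc" (len 7), cursors c1@1 c2@3 c4@5 c3@7, authorship 1.2...3
After op 3 (delete): buffer="zko" (len 3), cursors c1@0 c2@1 c4@2 c3@3, authorship ...
After op 4 (move_left): buffer="zko" (len 3), cursors c1@0 c2@0 c4@1 c3@2, authorship ...
After op 5 (move_left): buffer="zko" (len 3), cursors c1@0 c2@0 c4@0 c3@1, authorship ...
After op 6 (insert('o')): buffer="ooozoko" (len 7), cursors c1@3 c2@3 c4@3 c3@5, authorship 124.3..
Authorship (.=original, N=cursor N): 1 2 4 . 3 . .
Index 1: author = 2

Answer: cursor 2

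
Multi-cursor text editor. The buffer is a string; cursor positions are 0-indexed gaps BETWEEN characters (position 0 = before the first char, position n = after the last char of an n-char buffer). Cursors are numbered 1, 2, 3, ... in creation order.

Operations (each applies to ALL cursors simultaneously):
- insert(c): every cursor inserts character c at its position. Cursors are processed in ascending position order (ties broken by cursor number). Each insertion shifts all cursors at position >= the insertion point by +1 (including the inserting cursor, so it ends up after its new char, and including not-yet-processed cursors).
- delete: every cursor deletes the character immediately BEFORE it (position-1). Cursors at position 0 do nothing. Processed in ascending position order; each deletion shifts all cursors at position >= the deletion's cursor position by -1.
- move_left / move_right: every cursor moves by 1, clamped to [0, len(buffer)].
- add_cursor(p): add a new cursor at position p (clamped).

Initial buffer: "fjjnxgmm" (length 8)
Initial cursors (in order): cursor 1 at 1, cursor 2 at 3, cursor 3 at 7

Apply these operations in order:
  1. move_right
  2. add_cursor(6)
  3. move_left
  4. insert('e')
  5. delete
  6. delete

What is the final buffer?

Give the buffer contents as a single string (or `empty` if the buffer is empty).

After op 1 (move_right): buffer="fjjnxgmm" (len 8), cursors c1@2 c2@4 c3@8, authorship ........
After op 2 (add_cursor(6)): buffer="fjjnxgmm" (len 8), cursors c1@2 c2@4 c4@6 c3@8, authorship ........
After op 3 (move_left): buffer="fjjnxgmm" (len 8), cursors c1@1 c2@3 c4@5 c3@7, authorship ........
After op 4 (insert('e')): buffer="fejjenxegmem" (len 12), cursors c1@2 c2@5 c4@8 c3@11, authorship .1..2..4..3.
After op 5 (delete): buffer="fjjnxgmm" (len 8), cursors c1@1 c2@3 c4@5 c3@7, authorship ........
After op 6 (delete): buffer="jngm" (len 4), cursors c1@0 c2@1 c4@2 c3@3, authorship ....

Answer: jngm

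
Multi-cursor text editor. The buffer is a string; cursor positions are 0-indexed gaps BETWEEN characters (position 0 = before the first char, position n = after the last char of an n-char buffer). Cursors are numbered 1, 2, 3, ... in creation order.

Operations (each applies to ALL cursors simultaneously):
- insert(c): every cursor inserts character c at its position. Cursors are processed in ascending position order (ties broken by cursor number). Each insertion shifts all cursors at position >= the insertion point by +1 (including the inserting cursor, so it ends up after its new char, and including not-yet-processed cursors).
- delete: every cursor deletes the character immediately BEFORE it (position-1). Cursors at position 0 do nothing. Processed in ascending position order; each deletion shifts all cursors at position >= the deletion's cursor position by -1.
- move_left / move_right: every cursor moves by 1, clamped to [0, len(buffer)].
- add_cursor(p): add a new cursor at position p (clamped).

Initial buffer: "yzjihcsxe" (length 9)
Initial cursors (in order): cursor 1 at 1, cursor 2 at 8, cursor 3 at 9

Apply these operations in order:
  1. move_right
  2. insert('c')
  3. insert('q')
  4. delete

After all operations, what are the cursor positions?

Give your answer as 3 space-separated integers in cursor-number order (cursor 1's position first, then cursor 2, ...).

After op 1 (move_right): buffer="yzjihcsxe" (len 9), cursors c1@2 c2@9 c3@9, authorship .........
After op 2 (insert('c')): buffer="yzcjihcsxecc" (len 12), cursors c1@3 c2@12 c3@12, authorship ..1.......23
After op 3 (insert('q')): buffer="yzcqjihcsxeccqq" (len 15), cursors c1@4 c2@15 c3@15, authorship ..11.......2323
After op 4 (delete): buffer="yzcjihcsxecc" (len 12), cursors c1@3 c2@12 c3@12, authorship ..1.......23

Answer: 3 12 12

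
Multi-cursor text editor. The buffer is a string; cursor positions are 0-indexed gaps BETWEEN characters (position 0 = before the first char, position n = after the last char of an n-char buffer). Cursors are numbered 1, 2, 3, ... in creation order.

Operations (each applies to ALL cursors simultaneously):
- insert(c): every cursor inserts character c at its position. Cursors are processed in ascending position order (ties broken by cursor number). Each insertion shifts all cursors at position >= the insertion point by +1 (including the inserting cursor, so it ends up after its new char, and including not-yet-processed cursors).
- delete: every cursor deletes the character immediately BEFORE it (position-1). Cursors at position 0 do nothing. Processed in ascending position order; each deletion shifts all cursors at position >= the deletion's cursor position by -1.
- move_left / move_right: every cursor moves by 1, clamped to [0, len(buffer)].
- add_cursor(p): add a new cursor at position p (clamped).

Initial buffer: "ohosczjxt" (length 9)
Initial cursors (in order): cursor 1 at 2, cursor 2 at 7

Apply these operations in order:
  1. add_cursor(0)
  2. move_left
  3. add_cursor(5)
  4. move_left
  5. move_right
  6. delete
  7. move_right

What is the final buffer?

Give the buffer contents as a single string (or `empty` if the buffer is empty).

Answer: hosjxt

Derivation:
After op 1 (add_cursor(0)): buffer="ohosczjxt" (len 9), cursors c3@0 c1@2 c2@7, authorship .........
After op 2 (move_left): buffer="ohosczjxt" (len 9), cursors c3@0 c1@1 c2@6, authorship .........
After op 3 (add_cursor(5)): buffer="ohosczjxt" (len 9), cursors c3@0 c1@1 c4@5 c2@6, authorship .........
After op 4 (move_left): buffer="ohosczjxt" (len 9), cursors c1@0 c3@0 c4@4 c2@5, authorship .........
After op 5 (move_right): buffer="ohosczjxt" (len 9), cursors c1@1 c3@1 c4@5 c2@6, authorship .........
After op 6 (delete): buffer="hosjxt" (len 6), cursors c1@0 c3@0 c2@3 c4@3, authorship ......
After op 7 (move_right): buffer="hosjxt" (len 6), cursors c1@1 c3@1 c2@4 c4@4, authorship ......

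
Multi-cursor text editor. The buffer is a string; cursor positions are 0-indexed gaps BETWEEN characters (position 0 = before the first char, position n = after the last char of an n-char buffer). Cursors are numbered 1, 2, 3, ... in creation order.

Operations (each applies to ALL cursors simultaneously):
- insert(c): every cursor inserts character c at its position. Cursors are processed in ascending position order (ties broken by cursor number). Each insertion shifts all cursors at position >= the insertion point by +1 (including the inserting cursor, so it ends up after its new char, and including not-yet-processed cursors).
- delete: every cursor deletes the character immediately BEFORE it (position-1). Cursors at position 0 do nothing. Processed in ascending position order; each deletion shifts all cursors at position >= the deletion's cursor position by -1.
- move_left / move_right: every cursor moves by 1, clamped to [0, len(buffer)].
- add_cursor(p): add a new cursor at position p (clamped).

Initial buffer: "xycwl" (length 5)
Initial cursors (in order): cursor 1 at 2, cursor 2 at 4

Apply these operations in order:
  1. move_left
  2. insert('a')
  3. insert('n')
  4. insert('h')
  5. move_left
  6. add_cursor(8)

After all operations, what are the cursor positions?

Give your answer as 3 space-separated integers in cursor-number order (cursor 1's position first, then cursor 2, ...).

After op 1 (move_left): buffer="xycwl" (len 5), cursors c1@1 c2@3, authorship .....
After op 2 (insert('a')): buffer="xaycawl" (len 7), cursors c1@2 c2@5, authorship .1..2..
After op 3 (insert('n')): buffer="xanycanwl" (len 9), cursors c1@3 c2@7, authorship .11..22..
After op 4 (insert('h')): buffer="xanhycanhwl" (len 11), cursors c1@4 c2@9, authorship .111..222..
After op 5 (move_left): buffer="xanhycanhwl" (len 11), cursors c1@3 c2@8, authorship .111..222..
After op 6 (add_cursor(8)): buffer="xanhycanhwl" (len 11), cursors c1@3 c2@8 c3@8, authorship .111..222..

Answer: 3 8 8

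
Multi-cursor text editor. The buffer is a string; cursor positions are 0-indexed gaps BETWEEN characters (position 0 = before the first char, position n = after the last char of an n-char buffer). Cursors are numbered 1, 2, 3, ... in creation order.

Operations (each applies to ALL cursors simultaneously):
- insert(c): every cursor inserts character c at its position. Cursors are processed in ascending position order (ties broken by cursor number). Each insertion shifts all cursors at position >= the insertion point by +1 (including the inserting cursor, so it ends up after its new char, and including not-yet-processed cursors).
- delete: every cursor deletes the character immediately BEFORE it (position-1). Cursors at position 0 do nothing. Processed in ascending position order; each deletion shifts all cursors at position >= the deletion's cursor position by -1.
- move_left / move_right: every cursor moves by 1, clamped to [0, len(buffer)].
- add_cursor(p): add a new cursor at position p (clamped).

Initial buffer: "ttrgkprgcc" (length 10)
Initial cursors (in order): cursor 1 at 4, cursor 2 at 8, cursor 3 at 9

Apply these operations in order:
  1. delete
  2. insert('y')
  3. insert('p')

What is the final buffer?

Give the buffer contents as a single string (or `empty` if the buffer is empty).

After op 1 (delete): buffer="ttrkprc" (len 7), cursors c1@3 c2@6 c3@6, authorship .......
After op 2 (insert('y')): buffer="ttrykpryyc" (len 10), cursors c1@4 c2@9 c3@9, authorship ...1...23.
After op 3 (insert('p')): buffer="ttrypkpryyppc" (len 13), cursors c1@5 c2@12 c3@12, authorship ...11...2323.

Answer: ttrypkpryyppc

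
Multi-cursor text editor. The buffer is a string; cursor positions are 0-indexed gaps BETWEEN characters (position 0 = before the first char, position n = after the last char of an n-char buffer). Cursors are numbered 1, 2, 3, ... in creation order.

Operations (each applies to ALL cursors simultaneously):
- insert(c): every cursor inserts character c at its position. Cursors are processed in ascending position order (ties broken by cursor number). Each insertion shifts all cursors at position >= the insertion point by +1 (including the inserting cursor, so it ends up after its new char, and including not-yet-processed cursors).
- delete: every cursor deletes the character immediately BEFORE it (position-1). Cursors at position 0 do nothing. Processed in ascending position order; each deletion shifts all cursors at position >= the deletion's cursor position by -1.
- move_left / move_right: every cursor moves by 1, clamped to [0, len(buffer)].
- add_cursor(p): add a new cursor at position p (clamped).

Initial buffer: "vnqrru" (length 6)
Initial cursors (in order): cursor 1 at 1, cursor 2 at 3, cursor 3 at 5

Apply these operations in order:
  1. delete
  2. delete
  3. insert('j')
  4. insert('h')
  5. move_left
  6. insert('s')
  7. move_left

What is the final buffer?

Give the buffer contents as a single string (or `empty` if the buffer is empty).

After op 1 (delete): buffer="nru" (len 3), cursors c1@0 c2@1 c3@2, authorship ...
After op 2 (delete): buffer="u" (len 1), cursors c1@0 c2@0 c3@0, authorship .
After op 3 (insert('j')): buffer="jjju" (len 4), cursors c1@3 c2@3 c3@3, authorship 123.
After op 4 (insert('h')): buffer="jjjhhhu" (len 7), cursors c1@6 c2@6 c3@6, authorship 123123.
After op 5 (move_left): buffer="jjjhhhu" (len 7), cursors c1@5 c2@5 c3@5, authorship 123123.
After op 6 (insert('s')): buffer="jjjhhssshu" (len 10), cursors c1@8 c2@8 c3@8, authorship 123121233.
After op 7 (move_left): buffer="jjjhhssshu" (len 10), cursors c1@7 c2@7 c3@7, authorship 123121233.

Answer: jjjhhssshu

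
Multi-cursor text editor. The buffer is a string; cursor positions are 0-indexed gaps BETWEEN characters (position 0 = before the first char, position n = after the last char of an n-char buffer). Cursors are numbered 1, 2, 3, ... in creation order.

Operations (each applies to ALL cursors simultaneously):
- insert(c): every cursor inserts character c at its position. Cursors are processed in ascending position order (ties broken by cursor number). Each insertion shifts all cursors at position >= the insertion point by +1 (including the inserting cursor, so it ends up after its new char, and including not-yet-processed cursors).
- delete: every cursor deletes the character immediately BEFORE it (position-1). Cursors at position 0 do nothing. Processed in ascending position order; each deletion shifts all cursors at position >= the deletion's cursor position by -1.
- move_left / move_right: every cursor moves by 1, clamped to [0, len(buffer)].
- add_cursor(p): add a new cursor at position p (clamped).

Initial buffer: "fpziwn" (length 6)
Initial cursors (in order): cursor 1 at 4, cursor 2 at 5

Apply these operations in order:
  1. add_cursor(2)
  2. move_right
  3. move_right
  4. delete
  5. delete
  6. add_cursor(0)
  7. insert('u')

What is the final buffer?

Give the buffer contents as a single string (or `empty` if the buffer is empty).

Answer: uuuu

Derivation:
After op 1 (add_cursor(2)): buffer="fpziwn" (len 6), cursors c3@2 c1@4 c2@5, authorship ......
After op 2 (move_right): buffer="fpziwn" (len 6), cursors c3@3 c1@5 c2@6, authorship ......
After op 3 (move_right): buffer="fpziwn" (len 6), cursors c3@4 c1@6 c2@6, authorship ......
After op 4 (delete): buffer="fpz" (len 3), cursors c1@3 c2@3 c3@3, authorship ...
After op 5 (delete): buffer="" (len 0), cursors c1@0 c2@0 c3@0, authorship 
After op 6 (add_cursor(0)): buffer="" (len 0), cursors c1@0 c2@0 c3@0 c4@0, authorship 
After op 7 (insert('u')): buffer="uuuu" (len 4), cursors c1@4 c2@4 c3@4 c4@4, authorship 1234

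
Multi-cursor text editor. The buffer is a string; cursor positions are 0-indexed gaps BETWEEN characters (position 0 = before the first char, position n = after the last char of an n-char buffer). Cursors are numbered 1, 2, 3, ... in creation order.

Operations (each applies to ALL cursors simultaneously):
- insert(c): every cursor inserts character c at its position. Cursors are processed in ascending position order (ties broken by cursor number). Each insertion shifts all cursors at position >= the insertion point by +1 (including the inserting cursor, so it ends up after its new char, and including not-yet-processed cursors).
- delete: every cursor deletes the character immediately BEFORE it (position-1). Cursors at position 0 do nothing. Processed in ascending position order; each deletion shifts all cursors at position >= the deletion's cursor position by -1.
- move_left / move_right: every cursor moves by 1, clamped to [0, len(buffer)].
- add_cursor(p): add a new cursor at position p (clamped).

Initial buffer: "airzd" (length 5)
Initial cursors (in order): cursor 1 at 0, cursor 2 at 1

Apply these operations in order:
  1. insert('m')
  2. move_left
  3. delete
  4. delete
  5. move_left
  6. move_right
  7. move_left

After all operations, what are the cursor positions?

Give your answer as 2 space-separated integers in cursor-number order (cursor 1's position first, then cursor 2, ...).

After op 1 (insert('m')): buffer="mamirzd" (len 7), cursors c1@1 c2@3, authorship 1.2....
After op 2 (move_left): buffer="mamirzd" (len 7), cursors c1@0 c2@2, authorship 1.2....
After op 3 (delete): buffer="mmirzd" (len 6), cursors c1@0 c2@1, authorship 12....
After op 4 (delete): buffer="mirzd" (len 5), cursors c1@0 c2@0, authorship 2....
After op 5 (move_left): buffer="mirzd" (len 5), cursors c1@0 c2@0, authorship 2....
After op 6 (move_right): buffer="mirzd" (len 5), cursors c1@1 c2@1, authorship 2....
After op 7 (move_left): buffer="mirzd" (len 5), cursors c1@0 c2@0, authorship 2....

Answer: 0 0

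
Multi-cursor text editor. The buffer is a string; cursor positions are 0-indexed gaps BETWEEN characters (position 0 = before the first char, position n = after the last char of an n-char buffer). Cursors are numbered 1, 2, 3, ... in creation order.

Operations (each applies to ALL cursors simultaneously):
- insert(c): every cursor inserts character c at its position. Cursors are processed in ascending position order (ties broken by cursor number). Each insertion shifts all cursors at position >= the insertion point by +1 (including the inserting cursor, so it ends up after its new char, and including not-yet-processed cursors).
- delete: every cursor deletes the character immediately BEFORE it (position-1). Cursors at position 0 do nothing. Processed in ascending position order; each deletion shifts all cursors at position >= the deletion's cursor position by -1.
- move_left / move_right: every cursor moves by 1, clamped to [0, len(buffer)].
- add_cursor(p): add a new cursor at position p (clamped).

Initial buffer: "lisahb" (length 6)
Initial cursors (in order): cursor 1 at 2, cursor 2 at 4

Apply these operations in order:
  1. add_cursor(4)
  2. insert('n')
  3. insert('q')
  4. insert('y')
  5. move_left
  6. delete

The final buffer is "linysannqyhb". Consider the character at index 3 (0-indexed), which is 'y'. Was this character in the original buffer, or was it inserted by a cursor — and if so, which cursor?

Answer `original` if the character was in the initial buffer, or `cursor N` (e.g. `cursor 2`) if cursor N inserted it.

Answer: cursor 1

Derivation:
After op 1 (add_cursor(4)): buffer="lisahb" (len 6), cursors c1@2 c2@4 c3@4, authorship ......
After op 2 (insert('n')): buffer="linsannhb" (len 9), cursors c1@3 c2@7 c3@7, authorship ..1..23..
After op 3 (insert('q')): buffer="linqsannqqhb" (len 12), cursors c1@4 c2@10 c3@10, authorship ..11..2323..
After op 4 (insert('y')): buffer="linqysannqqyyhb" (len 15), cursors c1@5 c2@13 c3@13, authorship ..111..232323..
After op 5 (move_left): buffer="linqysannqqyyhb" (len 15), cursors c1@4 c2@12 c3@12, authorship ..111..232323..
After op 6 (delete): buffer="linysannqyhb" (len 12), cursors c1@3 c2@9 c3@9, authorship ..11..2323..
Authorship (.=original, N=cursor N): . . 1 1 . . 2 3 2 3 . .
Index 3: author = 1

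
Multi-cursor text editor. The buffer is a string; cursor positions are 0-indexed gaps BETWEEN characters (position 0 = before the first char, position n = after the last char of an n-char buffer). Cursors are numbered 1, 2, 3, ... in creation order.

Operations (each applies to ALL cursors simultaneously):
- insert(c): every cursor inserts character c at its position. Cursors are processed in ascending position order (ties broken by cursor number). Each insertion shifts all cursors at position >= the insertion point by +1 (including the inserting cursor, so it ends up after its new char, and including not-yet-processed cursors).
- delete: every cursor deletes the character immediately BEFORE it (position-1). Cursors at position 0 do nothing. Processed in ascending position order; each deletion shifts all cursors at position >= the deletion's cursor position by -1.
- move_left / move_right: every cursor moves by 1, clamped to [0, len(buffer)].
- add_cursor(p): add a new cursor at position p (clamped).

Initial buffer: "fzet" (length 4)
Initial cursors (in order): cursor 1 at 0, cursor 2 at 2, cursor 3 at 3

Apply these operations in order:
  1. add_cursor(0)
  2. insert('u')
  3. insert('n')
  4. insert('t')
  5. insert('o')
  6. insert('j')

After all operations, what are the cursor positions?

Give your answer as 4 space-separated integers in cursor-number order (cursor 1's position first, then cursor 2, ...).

Answer: 10 17 23 10

Derivation:
After op 1 (add_cursor(0)): buffer="fzet" (len 4), cursors c1@0 c4@0 c2@2 c3@3, authorship ....
After op 2 (insert('u')): buffer="uufzueut" (len 8), cursors c1@2 c4@2 c2@5 c3@7, authorship 14..2.3.
After op 3 (insert('n')): buffer="uunnfzuneunt" (len 12), cursors c1@4 c4@4 c2@8 c3@11, authorship 1414..22.33.
After op 4 (insert('t')): buffer="uunnttfzunteuntt" (len 16), cursors c1@6 c4@6 c2@11 c3@15, authorship 141414..222.333.
After op 5 (insert('o')): buffer="uunnttoofzuntoeuntot" (len 20), cursors c1@8 c4@8 c2@14 c3@19, authorship 14141414..2222.3333.
After op 6 (insert('j')): buffer="uunnttoojjfzuntojeuntojt" (len 24), cursors c1@10 c4@10 c2@17 c3@23, authorship 1414141414..22222.33333.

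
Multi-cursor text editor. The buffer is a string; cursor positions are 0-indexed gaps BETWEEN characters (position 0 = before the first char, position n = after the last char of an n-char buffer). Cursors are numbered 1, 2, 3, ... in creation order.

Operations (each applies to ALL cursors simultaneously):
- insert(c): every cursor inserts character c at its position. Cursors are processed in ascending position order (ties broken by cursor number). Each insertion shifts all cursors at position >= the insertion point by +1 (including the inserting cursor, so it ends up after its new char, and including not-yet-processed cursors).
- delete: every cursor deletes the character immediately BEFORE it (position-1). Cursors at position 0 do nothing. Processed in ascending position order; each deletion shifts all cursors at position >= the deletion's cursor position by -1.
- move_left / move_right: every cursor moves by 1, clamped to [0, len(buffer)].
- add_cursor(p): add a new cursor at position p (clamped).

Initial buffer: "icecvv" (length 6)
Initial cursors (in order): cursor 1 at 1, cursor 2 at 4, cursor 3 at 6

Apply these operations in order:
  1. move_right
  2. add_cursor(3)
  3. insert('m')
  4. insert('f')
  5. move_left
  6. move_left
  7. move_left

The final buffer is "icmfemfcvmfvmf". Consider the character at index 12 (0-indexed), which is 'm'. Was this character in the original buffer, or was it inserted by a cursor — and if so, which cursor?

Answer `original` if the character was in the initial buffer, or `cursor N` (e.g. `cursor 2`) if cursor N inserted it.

After op 1 (move_right): buffer="icecvv" (len 6), cursors c1@2 c2@5 c3@6, authorship ......
After op 2 (add_cursor(3)): buffer="icecvv" (len 6), cursors c1@2 c4@3 c2@5 c3@6, authorship ......
After op 3 (insert('m')): buffer="icmemcvmvm" (len 10), cursors c1@3 c4@5 c2@8 c3@10, authorship ..1.4..2.3
After op 4 (insert('f')): buffer="icmfemfcvmfvmf" (len 14), cursors c1@4 c4@7 c2@11 c3@14, authorship ..11.44..22.33
After op 5 (move_left): buffer="icmfemfcvmfvmf" (len 14), cursors c1@3 c4@6 c2@10 c3@13, authorship ..11.44..22.33
After op 6 (move_left): buffer="icmfemfcvmfvmf" (len 14), cursors c1@2 c4@5 c2@9 c3@12, authorship ..11.44..22.33
After op 7 (move_left): buffer="icmfemfcvmfvmf" (len 14), cursors c1@1 c4@4 c2@8 c3@11, authorship ..11.44..22.33
Authorship (.=original, N=cursor N): . . 1 1 . 4 4 . . 2 2 . 3 3
Index 12: author = 3

Answer: cursor 3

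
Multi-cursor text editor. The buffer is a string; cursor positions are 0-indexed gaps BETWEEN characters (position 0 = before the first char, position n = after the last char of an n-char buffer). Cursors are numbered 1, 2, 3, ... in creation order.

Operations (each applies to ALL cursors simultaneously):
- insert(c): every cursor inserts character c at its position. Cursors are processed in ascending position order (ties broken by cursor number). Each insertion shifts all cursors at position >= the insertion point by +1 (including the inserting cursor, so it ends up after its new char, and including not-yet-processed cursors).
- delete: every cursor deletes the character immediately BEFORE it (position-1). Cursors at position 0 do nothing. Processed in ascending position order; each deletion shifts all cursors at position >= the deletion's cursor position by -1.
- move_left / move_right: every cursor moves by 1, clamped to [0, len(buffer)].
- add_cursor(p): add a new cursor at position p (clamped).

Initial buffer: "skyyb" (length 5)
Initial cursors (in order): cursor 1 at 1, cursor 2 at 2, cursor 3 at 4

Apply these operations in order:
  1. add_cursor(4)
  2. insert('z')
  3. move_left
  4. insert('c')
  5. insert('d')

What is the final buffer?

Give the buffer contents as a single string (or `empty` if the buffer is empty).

Answer: scdzkcdzyyzccddzb

Derivation:
After op 1 (add_cursor(4)): buffer="skyyb" (len 5), cursors c1@1 c2@2 c3@4 c4@4, authorship .....
After op 2 (insert('z')): buffer="szkzyyzzb" (len 9), cursors c1@2 c2@4 c3@8 c4@8, authorship .1.2..34.
After op 3 (move_left): buffer="szkzyyzzb" (len 9), cursors c1@1 c2@3 c3@7 c4@7, authorship .1.2..34.
After op 4 (insert('c')): buffer="sczkczyyzcczb" (len 13), cursors c1@2 c2@5 c3@11 c4@11, authorship .11.22..3344.
After op 5 (insert('d')): buffer="scdzkcdzyyzccddzb" (len 17), cursors c1@3 c2@7 c3@15 c4@15, authorship .111.222..334344.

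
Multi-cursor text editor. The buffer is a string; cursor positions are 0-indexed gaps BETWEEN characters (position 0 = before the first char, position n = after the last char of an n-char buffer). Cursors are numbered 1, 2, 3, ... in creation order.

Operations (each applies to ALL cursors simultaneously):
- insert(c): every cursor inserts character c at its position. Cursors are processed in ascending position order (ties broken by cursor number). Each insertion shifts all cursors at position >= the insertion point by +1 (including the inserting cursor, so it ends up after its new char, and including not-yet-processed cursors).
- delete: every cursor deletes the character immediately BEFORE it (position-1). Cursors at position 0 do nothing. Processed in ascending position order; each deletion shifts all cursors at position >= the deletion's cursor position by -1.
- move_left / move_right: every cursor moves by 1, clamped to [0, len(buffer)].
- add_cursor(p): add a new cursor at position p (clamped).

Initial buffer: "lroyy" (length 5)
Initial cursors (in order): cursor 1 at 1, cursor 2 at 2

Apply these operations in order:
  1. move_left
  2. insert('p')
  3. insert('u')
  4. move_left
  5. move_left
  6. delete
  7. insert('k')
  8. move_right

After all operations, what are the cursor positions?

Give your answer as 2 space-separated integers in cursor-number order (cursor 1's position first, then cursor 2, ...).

After op 1 (move_left): buffer="lroyy" (len 5), cursors c1@0 c2@1, authorship .....
After op 2 (insert('p')): buffer="plproyy" (len 7), cursors c1@1 c2@3, authorship 1.2....
After op 3 (insert('u')): buffer="pulpuroyy" (len 9), cursors c1@2 c2@5, authorship 11.22....
After op 4 (move_left): buffer="pulpuroyy" (len 9), cursors c1@1 c2@4, authorship 11.22....
After op 5 (move_left): buffer="pulpuroyy" (len 9), cursors c1@0 c2@3, authorship 11.22....
After op 6 (delete): buffer="pupuroyy" (len 8), cursors c1@0 c2@2, authorship 1122....
After op 7 (insert('k')): buffer="kpukpuroyy" (len 10), cursors c1@1 c2@4, authorship 111222....
After op 8 (move_right): buffer="kpukpuroyy" (len 10), cursors c1@2 c2@5, authorship 111222....

Answer: 2 5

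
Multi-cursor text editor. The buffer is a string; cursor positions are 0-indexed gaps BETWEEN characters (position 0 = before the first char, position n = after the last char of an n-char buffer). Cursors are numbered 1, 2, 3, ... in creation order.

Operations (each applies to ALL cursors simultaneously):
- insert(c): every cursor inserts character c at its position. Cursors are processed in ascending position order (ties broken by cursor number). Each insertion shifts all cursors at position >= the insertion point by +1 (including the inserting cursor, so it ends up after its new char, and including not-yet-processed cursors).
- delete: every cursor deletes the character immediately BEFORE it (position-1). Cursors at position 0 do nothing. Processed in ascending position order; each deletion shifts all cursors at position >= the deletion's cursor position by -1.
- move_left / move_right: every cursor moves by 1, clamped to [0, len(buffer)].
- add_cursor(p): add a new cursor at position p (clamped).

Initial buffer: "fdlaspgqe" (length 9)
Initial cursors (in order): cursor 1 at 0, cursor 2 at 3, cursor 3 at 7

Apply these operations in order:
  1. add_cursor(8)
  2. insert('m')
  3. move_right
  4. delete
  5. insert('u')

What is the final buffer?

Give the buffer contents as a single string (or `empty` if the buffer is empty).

After op 1 (add_cursor(8)): buffer="fdlaspgqe" (len 9), cursors c1@0 c2@3 c3@7 c4@8, authorship .........
After op 2 (insert('m')): buffer="mfdlmaspgmqme" (len 13), cursors c1@1 c2@5 c3@10 c4@12, authorship 1...2....3.4.
After op 3 (move_right): buffer="mfdlmaspgmqme" (len 13), cursors c1@2 c2@6 c3@11 c4@13, authorship 1...2....3.4.
After op 4 (delete): buffer="mdlmspgmm" (len 9), cursors c1@1 c2@4 c3@8 c4@9, authorship 1..2...34
After op 5 (insert('u')): buffer="mudlmuspgmumu" (len 13), cursors c1@2 c2@6 c3@11 c4@13, authorship 11..22...3344

Answer: mudlmuspgmumu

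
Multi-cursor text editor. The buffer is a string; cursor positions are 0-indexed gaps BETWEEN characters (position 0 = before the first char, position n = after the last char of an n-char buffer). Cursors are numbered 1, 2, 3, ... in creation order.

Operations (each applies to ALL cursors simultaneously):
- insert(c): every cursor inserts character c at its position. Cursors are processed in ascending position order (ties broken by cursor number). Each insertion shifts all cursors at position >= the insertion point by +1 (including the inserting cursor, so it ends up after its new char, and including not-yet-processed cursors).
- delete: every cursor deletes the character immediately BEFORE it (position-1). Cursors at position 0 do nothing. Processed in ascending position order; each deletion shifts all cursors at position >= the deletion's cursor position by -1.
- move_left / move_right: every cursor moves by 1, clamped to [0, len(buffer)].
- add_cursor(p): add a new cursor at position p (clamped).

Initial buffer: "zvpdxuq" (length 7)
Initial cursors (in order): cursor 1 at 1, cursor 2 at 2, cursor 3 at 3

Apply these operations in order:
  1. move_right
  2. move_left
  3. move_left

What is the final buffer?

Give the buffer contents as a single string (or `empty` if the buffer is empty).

Answer: zvpdxuq

Derivation:
After op 1 (move_right): buffer="zvpdxuq" (len 7), cursors c1@2 c2@3 c3@4, authorship .......
After op 2 (move_left): buffer="zvpdxuq" (len 7), cursors c1@1 c2@2 c3@3, authorship .......
After op 3 (move_left): buffer="zvpdxuq" (len 7), cursors c1@0 c2@1 c3@2, authorship .......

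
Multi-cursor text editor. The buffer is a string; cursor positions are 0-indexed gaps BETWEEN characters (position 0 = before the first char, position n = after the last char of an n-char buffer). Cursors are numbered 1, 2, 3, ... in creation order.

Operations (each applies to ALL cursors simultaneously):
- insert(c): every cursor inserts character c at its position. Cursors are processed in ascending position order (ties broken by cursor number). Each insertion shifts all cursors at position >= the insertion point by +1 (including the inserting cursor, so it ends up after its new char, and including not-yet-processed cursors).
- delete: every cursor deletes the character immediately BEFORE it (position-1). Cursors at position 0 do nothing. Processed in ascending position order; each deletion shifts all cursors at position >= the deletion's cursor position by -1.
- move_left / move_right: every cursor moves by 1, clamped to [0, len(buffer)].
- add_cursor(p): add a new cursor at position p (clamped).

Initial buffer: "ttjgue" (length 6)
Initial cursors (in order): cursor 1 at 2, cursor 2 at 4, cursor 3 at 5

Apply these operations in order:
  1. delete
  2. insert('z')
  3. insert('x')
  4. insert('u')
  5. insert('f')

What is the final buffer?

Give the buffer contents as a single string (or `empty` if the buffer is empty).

After op 1 (delete): buffer="tje" (len 3), cursors c1@1 c2@2 c3@2, authorship ...
After op 2 (insert('z')): buffer="tzjzze" (len 6), cursors c1@2 c2@5 c3@5, authorship .1.23.
After op 3 (insert('x')): buffer="tzxjzzxxe" (len 9), cursors c1@3 c2@8 c3@8, authorship .11.2323.
After op 4 (insert('u')): buffer="tzxujzzxxuue" (len 12), cursors c1@4 c2@11 c3@11, authorship .111.232323.
After op 5 (insert('f')): buffer="tzxufjzzxxuuffe" (len 15), cursors c1@5 c2@14 c3@14, authorship .1111.23232323.

Answer: tzxufjzzxxuuffe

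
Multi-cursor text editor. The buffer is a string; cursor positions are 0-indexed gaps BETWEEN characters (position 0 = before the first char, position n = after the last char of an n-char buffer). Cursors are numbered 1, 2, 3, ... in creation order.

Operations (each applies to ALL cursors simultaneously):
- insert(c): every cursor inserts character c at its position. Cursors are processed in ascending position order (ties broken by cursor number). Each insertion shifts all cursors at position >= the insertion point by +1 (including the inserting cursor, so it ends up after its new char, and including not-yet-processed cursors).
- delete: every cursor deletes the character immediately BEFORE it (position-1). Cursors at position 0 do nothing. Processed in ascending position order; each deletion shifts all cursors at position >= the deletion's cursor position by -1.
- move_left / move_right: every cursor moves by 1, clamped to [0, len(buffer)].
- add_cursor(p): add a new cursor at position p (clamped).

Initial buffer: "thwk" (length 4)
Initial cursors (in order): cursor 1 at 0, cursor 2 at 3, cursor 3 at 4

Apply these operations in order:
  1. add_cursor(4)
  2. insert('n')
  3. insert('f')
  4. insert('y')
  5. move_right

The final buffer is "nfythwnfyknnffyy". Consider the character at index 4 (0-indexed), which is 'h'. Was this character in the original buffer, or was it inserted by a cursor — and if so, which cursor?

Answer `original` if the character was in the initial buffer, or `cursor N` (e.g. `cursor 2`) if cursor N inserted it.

After op 1 (add_cursor(4)): buffer="thwk" (len 4), cursors c1@0 c2@3 c3@4 c4@4, authorship ....
After op 2 (insert('n')): buffer="nthwnknn" (len 8), cursors c1@1 c2@5 c3@8 c4@8, authorship 1...2.34
After op 3 (insert('f')): buffer="nfthwnfknnff" (len 12), cursors c1@2 c2@7 c3@12 c4@12, authorship 11...22.3434
After op 4 (insert('y')): buffer="nfythwnfyknnffyy" (len 16), cursors c1@3 c2@9 c3@16 c4@16, authorship 111...222.343434
After op 5 (move_right): buffer="nfythwnfyknnffyy" (len 16), cursors c1@4 c2@10 c3@16 c4@16, authorship 111...222.343434
Authorship (.=original, N=cursor N): 1 1 1 . . . 2 2 2 . 3 4 3 4 3 4
Index 4: author = original

Answer: original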